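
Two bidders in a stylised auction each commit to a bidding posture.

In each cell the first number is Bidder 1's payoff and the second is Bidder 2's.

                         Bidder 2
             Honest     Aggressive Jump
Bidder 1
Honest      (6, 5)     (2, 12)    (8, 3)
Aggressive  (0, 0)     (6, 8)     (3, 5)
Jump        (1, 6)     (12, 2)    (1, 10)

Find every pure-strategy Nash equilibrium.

There is no pure-strategy Nash equilibrium.

Bidder 1 against Honest: payoffs 6, 0, 1 → best response Honest.
Bidder 1 against Aggressive: payoffs 2, 6, 12 → best response Jump.
Bidder 1 against Jump: payoffs 8, 3, 1 → best response Honest.
Bidder 2 against Honest: payoffs 5, 12, 3 → best response Aggressive.
Bidder 2 against Aggressive: payoffs 0, 8, 5 → best response Aggressive.
Bidder 2 against Jump: payoffs 6, 2, 10 → best response Jump.
No profile is a mutual best response for all players.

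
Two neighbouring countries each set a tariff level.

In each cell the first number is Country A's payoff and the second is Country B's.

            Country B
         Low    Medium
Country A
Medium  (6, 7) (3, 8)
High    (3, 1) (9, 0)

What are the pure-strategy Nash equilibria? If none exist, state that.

none

Country A against Low: payoffs 6, 3 → best response Medium.
Country A against Medium: payoffs 3, 9 → best response High.
Country B against Medium: payoffs 7, 8 → best response Medium.
Country B against High: payoffs 1, 0 → best response Low.
No profile is a mutual best response for all players.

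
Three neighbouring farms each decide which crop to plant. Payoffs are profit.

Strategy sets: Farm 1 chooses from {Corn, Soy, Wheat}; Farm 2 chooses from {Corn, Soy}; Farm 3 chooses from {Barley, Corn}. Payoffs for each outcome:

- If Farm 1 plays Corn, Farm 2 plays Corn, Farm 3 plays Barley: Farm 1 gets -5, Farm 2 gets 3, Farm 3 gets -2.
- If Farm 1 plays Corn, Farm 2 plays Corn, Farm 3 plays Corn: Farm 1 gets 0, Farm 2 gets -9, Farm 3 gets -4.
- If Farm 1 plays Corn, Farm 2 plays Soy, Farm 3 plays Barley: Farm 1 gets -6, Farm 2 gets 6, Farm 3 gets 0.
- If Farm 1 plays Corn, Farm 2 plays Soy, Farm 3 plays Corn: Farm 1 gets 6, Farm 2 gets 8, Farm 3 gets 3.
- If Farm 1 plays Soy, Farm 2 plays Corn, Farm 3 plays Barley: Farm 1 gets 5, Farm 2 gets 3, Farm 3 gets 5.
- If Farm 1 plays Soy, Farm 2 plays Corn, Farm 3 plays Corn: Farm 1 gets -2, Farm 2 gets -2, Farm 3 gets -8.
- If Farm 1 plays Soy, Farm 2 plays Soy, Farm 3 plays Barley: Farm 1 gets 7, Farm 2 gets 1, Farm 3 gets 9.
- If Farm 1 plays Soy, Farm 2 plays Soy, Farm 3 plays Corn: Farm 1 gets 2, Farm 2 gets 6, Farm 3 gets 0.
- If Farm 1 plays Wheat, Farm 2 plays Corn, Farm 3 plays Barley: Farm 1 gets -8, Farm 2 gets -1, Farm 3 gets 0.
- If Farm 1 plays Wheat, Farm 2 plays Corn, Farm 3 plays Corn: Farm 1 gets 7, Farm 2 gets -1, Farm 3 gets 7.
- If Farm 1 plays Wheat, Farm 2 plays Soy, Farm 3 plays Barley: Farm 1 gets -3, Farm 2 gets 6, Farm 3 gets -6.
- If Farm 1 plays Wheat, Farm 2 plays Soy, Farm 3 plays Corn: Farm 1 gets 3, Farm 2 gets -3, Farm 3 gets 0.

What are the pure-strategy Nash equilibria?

Pure-strategy Nash equilibria: (Corn, Soy, Corn) and (Soy, Corn, Barley) and (Wheat, Corn, Corn)

Mark each player's best response to every combination of opponents' strategies; a profile where every player is best-responding is a pure Nash equilibrium.
Farm 1 against (Corn, Barley): payoffs -5, 5, -8 → best response Soy.
Farm 1 against (Corn, Corn): payoffs 0, -2, 7 → best response Wheat.
Farm 1 against (Soy, Barley): payoffs -6, 7, -3 → best response Soy.
Farm 1 against (Soy, Corn): payoffs 6, 2, 3 → best response Corn.
Farm 2 against (Corn, Barley): payoffs 3, 6 → best response Soy.
Farm 2 against (Corn, Corn): payoffs -9, 8 → best response Soy.
Farm 2 against (Soy, Barley): payoffs 3, 1 → best response Corn.
Farm 2 against (Soy, Corn): payoffs -2, 6 → best response Soy.
Farm 2 against (Wheat, Barley): payoffs -1, 6 → best response Soy.
Farm 2 against (Wheat, Corn): payoffs -1, -3 → best response Corn.
Farm 3 against (Corn, Corn): payoffs -2, -4 → best response Barley.
Farm 3 against (Corn, Soy): payoffs 0, 3 → best response Corn.
Farm 3 against (Soy, Corn): payoffs 5, -8 → best response Barley.
Farm 3 against (Soy, Soy): payoffs 9, 0 → best response Barley.
Farm 3 against (Wheat, Corn): payoffs 0, 7 → best response Corn.
Farm 3 against (Wheat, Soy): payoffs -6, 0 → best response Corn.
Mutual best responses: (Corn, Soy, Corn); (Soy, Corn, Barley); (Wheat, Corn, Corn).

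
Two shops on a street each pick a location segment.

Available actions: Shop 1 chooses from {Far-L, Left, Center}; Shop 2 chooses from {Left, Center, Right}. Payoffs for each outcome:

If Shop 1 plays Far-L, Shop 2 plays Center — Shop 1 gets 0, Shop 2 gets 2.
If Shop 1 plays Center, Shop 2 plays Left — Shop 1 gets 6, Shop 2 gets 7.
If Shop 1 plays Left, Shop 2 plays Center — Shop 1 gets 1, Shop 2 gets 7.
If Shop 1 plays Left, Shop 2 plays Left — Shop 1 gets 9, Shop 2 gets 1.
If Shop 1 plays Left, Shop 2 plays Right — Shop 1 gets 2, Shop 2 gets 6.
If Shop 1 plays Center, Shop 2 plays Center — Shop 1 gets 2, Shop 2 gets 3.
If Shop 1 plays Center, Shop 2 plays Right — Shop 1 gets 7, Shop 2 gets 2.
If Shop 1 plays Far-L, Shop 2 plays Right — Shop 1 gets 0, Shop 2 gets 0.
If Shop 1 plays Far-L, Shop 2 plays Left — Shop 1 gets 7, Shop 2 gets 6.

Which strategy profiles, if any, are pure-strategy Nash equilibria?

none

Check each profile: it is a Nash equilibrium iff no player can strictly gain by switching unilaterally.
(Far-L, Left): Shop 1 can switch to Left (7 → 9). Not NE.
(Far-L, Center): Shop 1 can switch to Left (0 → 1). Not NE.
(Far-L, Right): Shop 1 can switch to Left (0 → 2). Not NE.
(Left, Left): Shop 2 can switch to Center (1 → 7). Not NE.
(Left, Center): Shop 1 can switch to Center (1 → 2). Not NE.
(Left, Right): Shop 1 can switch to Center (2 → 7). Not NE.
(Center, Left): Shop 1 can switch to Far-L (6 → 7). Not NE.
(Center, Center): Shop 2 can switch to Left (3 → 7). Not NE.
(The remaining 1 profile has a profitable deviation by the same check.)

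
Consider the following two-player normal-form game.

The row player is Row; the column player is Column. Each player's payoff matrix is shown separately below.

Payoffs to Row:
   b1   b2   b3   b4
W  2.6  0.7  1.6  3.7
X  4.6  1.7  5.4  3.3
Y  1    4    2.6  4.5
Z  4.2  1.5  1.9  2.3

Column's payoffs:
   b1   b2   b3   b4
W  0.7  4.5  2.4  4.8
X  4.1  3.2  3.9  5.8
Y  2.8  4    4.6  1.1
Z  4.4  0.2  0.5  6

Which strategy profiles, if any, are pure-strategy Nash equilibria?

Row against b1: payoffs 2.6, 4.6, 1, 4.2 → best response X.
Row against b2: payoffs 0.7, 1.7, 4, 1.5 → best response Y.
Row against b3: payoffs 1.6, 5.4, 2.6, 1.9 → best response X.
Row against b4: payoffs 3.7, 3.3, 4.5, 2.3 → best response Y.
Column against W: payoffs 0.7, 4.5, 2.4, 4.8 → best response b4.
Column against X: payoffs 4.1, 3.2, 3.9, 5.8 → best response b4.
Column against Y: payoffs 2.8, 4, 4.6, 1.1 → best response b3.
Column against Z: payoffs 4.4, 0.2, 0.5, 6 → best response b4.
No profile is a mutual best response for all players.

There is no pure-strategy Nash equilibrium.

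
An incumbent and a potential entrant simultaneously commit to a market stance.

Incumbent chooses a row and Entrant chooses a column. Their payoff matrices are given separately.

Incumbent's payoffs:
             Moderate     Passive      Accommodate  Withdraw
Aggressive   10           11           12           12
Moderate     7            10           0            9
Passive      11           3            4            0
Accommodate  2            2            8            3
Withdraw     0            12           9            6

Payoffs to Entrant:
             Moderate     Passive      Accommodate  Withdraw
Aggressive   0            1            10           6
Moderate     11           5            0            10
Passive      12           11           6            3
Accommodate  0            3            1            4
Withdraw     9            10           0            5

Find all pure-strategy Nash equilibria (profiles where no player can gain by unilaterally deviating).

The pure Nash equilibria are (Aggressive, Accommodate); (Passive, Moderate); (Withdraw, Passive).

For each player, find the best response to each opponent profile; mutual best responses are the pure NE.
Incumbent against Moderate: payoffs 10, 7, 11, 2, 0 → best response Passive.
Incumbent against Passive: payoffs 11, 10, 3, 2, 12 → best response Withdraw.
Incumbent against Accommodate: payoffs 12, 0, 4, 8, 9 → best response Aggressive.
Incumbent against Withdraw: payoffs 12, 9, 0, 3, 6 → best response Aggressive.
Entrant against Aggressive: payoffs 0, 1, 10, 6 → best response Accommodate.
Entrant against Moderate: payoffs 11, 5, 0, 10 → best response Moderate.
Entrant against Passive: payoffs 12, 11, 6, 3 → best response Moderate.
Entrant against Accommodate: payoffs 0, 3, 1, 4 → best response Withdraw.
Entrant against Withdraw: payoffs 9, 10, 0, 5 → best response Passive.
Mutual best responses: (Aggressive, Accommodate); (Passive, Moderate); (Withdraw, Passive).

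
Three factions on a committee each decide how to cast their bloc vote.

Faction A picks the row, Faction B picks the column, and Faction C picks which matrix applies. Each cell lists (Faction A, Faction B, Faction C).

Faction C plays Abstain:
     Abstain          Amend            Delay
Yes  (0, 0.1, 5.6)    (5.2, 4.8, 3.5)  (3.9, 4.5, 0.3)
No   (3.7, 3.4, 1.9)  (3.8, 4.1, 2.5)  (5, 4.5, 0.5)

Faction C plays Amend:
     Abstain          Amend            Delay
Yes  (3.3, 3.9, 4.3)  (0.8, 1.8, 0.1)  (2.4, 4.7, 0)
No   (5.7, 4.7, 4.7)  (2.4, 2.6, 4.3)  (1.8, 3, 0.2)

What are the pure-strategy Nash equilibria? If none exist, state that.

Faction A against (Abstain, Abstain): payoffs 0, 3.7 → best response No.
Faction A against (Abstain, Amend): payoffs 3.3, 5.7 → best response No.
Faction A against (Amend, Abstain): payoffs 5.2, 3.8 → best response Yes.
Faction A against (Amend, Amend): payoffs 0.8, 2.4 → best response No.
Faction A against (Delay, Abstain): payoffs 3.9, 5 → best response No.
Faction A against (Delay, Amend): payoffs 2.4, 1.8 → best response Yes.
Faction B against (Yes, Abstain): payoffs 0.1, 4.8, 4.5 → best response Amend.
Faction B against (Yes, Amend): payoffs 3.9, 1.8, 4.7 → best response Delay.
Faction B against (No, Abstain): payoffs 3.4, 4.1, 4.5 → best response Delay.
Faction B against (No, Amend): payoffs 4.7, 2.6, 3 → best response Abstain.
Faction C against (Yes, Abstain): payoffs 5.6, 4.3 → best response Abstain.
Faction C against (Yes, Amend): payoffs 3.5, 0.1 → best response Abstain.
Faction C against (Yes, Delay): payoffs 0.3, 0 → best response Abstain.
Faction C against (No, Abstain): payoffs 1.9, 4.7 → best response Amend.
Faction C against (No, Amend): payoffs 2.5, 4.3 → best response Amend.
Faction C against (No, Delay): payoffs 0.5, 0.2 → best response Abstain.
Mutual best responses: (Yes, Amend, Abstain); (No, Abstain, Amend); (No, Delay, Abstain).

(Yes, Amend, Abstain); (No, Abstain, Amend); (No, Delay, Abstain)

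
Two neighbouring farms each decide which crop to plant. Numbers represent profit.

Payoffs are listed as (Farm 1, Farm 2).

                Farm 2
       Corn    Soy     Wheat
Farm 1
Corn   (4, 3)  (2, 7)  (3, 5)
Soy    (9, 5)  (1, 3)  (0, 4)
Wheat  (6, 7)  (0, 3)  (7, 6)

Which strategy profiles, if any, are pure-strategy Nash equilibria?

The pure Nash equilibria are (Corn, Soy); (Soy, Corn).

Farm 1 against Corn: payoffs 4, 9, 6 → best response Soy.
Farm 1 against Soy: payoffs 2, 1, 0 → best response Corn.
Farm 1 against Wheat: payoffs 3, 0, 7 → best response Wheat.
Farm 2 against Corn: payoffs 3, 7, 5 → best response Soy.
Farm 2 against Soy: payoffs 5, 3, 4 → best response Corn.
Farm 2 against Wheat: payoffs 7, 3, 6 → best response Corn.
Mutual best responses: (Corn, Soy); (Soy, Corn).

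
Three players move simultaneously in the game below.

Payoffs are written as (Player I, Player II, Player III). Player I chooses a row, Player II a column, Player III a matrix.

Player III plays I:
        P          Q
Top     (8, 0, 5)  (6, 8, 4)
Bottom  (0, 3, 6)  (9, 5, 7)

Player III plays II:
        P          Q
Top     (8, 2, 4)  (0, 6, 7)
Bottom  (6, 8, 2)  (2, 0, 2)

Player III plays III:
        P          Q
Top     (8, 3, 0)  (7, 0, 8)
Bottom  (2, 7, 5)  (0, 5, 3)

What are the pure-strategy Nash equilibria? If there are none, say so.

(Bottom, Q, I)

Player I against (P, I): payoffs 8, 0 → best response Top.
Player I against (P, II): payoffs 8, 6 → best response Top.
Player I against (P, III): payoffs 8, 2 → best response Top.
Player I against (Q, I): payoffs 6, 9 → best response Bottom.
Player I against (Q, II): payoffs 0, 2 → best response Bottom.
Player I against (Q, III): payoffs 7, 0 → best response Top.
Player II against (Top, I): payoffs 0, 8 → best response Q.
Player II against (Top, II): payoffs 2, 6 → best response Q.
Player II against (Top, III): payoffs 3, 0 → best response P.
Player II against (Bottom, I): payoffs 3, 5 → best response Q.
Player II against (Bottom, II): payoffs 8, 0 → best response P.
Player II against (Bottom, III): payoffs 7, 5 → best response P.
Player III against (Top, P): payoffs 5, 4, 0 → best response I.
Player III against (Top, Q): payoffs 4, 7, 8 → best response III.
Player III against (Bottom, P): payoffs 6, 2, 5 → best response I.
Player III against (Bottom, Q): payoffs 7, 2, 3 → best response I.
Mutual best responses: (Bottom, Q, I).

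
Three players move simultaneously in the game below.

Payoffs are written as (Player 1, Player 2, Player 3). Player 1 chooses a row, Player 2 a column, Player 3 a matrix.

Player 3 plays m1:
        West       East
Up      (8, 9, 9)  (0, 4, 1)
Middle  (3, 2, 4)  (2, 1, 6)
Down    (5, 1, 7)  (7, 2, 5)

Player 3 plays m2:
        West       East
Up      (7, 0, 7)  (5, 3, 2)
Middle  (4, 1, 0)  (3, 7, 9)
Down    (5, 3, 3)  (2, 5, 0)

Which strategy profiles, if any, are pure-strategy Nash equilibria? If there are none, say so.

The pure Nash equilibria are (Up, West, m1), (Up, East, m2), (Down, East, m1).

Player 1 against (West, m1): payoffs 8, 3, 5 → best response Up.
Player 1 against (West, m2): payoffs 7, 4, 5 → best response Up.
Player 1 against (East, m1): payoffs 0, 2, 7 → best response Down.
Player 1 against (East, m2): payoffs 5, 3, 2 → best response Up.
Player 2 against (Up, m1): payoffs 9, 4 → best response West.
Player 2 against (Up, m2): payoffs 0, 3 → best response East.
Player 2 against (Middle, m1): payoffs 2, 1 → best response West.
Player 2 against (Middle, m2): payoffs 1, 7 → best response East.
Player 2 against (Down, m1): payoffs 1, 2 → best response East.
Player 2 against (Down, m2): payoffs 3, 5 → best response East.
Player 3 against (Up, West): payoffs 9, 7 → best response m1.
Player 3 against (Up, East): payoffs 1, 2 → best response m2.
Player 3 against (Middle, West): payoffs 4, 0 → best response m1.
Player 3 against (Middle, East): payoffs 6, 9 → best response m2.
Player 3 against (Down, West): payoffs 7, 3 → best response m1.
Player 3 against (Down, East): payoffs 5, 0 → best response m1.
Mutual best responses: (Up, West, m1); (Up, East, m2); (Down, East, m1).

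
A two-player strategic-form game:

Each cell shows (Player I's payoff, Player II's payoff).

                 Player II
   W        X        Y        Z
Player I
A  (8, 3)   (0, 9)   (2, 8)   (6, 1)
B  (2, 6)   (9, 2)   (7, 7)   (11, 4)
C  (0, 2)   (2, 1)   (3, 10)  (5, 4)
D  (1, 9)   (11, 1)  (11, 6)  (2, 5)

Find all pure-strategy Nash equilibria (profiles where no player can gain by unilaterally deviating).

No pure-strategy Nash equilibrium.

Check each profile: it is a Nash equilibrium iff no player can strictly gain by switching unilaterally.
(A, W): Player II can switch to X (3 → 9). Not NE.
(A, X): Player I can switch to B (0 → 9). Not NE.
(A, Y): Player I can switch to B (2 → 7). Not NE.
(A, Z): Player I can switch to B (6 → 11). Not NE.
(B, W): Player I can switch to A (2 → 8). Not NE.
(B, X): Player I can switch to D (9 → 11). Not NE.
(B, Y): Player I can switch to D (7 → 11). Not NE.
(B, Z): Player II can switch to W (4 → 6). Not NE.
(C, W): Player I can switch to A (0 → 8). Not NE.
(C, X): Player I can switch to B (2 → 9). Not NE.
(The remaining 6 profiles each have a profitable deviation by the same check.)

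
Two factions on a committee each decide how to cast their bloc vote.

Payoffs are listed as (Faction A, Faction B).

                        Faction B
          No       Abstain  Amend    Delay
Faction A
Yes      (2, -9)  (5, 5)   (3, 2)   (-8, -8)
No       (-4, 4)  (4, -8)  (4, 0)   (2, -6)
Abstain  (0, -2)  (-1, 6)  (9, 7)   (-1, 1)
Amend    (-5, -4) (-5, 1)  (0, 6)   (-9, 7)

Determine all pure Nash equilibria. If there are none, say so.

(Yes, No): Faction B can switch to Abstain (-9 → 5). Not NE.
(Yes, Abstain): Faction A gets 5, best alternative 4; Faction B gets 5, best alternative 2. No profitable deviation — NE.
(Yes, Amend): Faction A can switch to No (3 → 4). Not NE.
(Yes, Delay): Faction A can switch to No (-8 → 2). Not NE.
(No, No): Faction A can switch to Yes (-4 → 2). Not NE.
(No, Abstain): Faction A can switch to Yes (4 → 5). Not NE.
(No, Amend): Faction A can switch to Abstain (4 → 9). Not NE.
(No, Delay): Faction B can switch to No (-6 → 4). Not NE.
(Abstain, No): Faction A can switch to Yes (0 → 2). Not NE.
(Abstain, Abstain): Faction A can switch to Yes (-1 → 5). Not NE.
(Abstain, Amend): Faction A gets 9, best alternative 4; Faction B gets 7, best alternative 6. No profitable deviation — NE.
(Abstain, Delay): Faction A can switch to No (-1 → 2). Not NE.
(Amend, No): Faction A can switch to Yes (-5 → 2). Not NE.
(Amend, Abstain): Faction A can switch to Yes (-5 → 5). Not NE.
(The remaining 2 profiles each have a profitable deviation by the same check.)

The pure Nash equilibria are (Yes, Abstain), (Abstain, Amend).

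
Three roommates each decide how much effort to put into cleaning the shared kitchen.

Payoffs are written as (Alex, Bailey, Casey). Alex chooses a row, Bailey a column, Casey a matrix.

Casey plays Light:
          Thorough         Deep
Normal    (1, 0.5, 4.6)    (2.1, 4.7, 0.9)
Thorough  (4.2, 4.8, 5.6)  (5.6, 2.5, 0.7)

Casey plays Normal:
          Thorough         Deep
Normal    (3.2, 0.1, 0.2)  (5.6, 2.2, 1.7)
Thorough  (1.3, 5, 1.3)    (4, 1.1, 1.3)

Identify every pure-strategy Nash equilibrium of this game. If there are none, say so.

Alex against (Thorough, Light): payoffs 1, 4.2 → best response Thorough.
Alex against (Thorough, Normal): payoffs 3.2, 1.3 → best response Normal.
Alex against (Deep, Light): payoffs 2.1, 5.6 → best response Thorough.
Alex against (Deep, Normal): payoffs 5.6, 4 → best response Normal.
Bailey against (Normal, Light): payoffs 0.5, 4.7 → best response Deep.
Bailey against (Normal, Normal): payoffs 0.1, 2.2 → best response Deep.
Bailey against (Thorough, Light): payoffs 4.8, 2.5 → best response Thorough.
Bailey against (Thorough, Normal): payoffs 5, 1.1 → best response Thorough.
Casey against (Normal, Thorough): payoffs 4.6, 0.2 → best response Light.
Casey against (Normal, Deep): payoffs 0.9, 1.7 → best response Normal.
Casey against (Thorough, Thorough): payoffs 5.6, 1.3 → best response Light.
Casey against (Thorough, Deep): payoffs 0.7, 1.3 → best response Normal.
Mutual best responses: (Normal, Deep, Normal); (Thorough, Thorough, Light).

(Normal, Deep, Normal); (Thorough, Thorough, Light)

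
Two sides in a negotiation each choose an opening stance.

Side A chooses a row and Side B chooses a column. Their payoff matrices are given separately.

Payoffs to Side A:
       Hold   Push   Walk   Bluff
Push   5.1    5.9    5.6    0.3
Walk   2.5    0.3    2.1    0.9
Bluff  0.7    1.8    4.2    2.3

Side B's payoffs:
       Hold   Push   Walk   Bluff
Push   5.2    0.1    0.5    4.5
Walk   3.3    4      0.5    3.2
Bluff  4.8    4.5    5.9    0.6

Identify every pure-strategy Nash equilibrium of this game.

The unique pure-strategy Nash equilibrium is (Push, Hold).

Check each profile: it is a Nash equilibrium iff no player can strictly gain by switching unilaterally.
(Push, Hold): Side A gets 5.1, best alternative 2.5; Side B gets 5.2, best alternative 4.5. No profitable deviation — NE.
(Push, Push): Side B can switch to Hold (0.1 → 5.2). Not NE.
(Push, Walk): Side B can switch to Hold (0.5 → 5.2). Not NE.
(Push, Bluff): Side A can switch to Walk (0.3 → 0.9). Not NE.
(Walk, Hold): Side A can switch to Push (2.5 → 5.1). Not NE.
(Walk, Push): Side A can switch to Push (0.3 → 5.9). Not NE.
(Walk, Walk): Side A can switch to Push (2.1 → 5.6). Not NE.
(Walk, Bluff): Side A can switch to Bluff (0.9 → 2.3). Not NE.
(Bluff, Hold): Side A can switch to Push (0.7 → 5.1). Not NE.
(The remaining 3 profiles each have a profitable deviation by the same check.)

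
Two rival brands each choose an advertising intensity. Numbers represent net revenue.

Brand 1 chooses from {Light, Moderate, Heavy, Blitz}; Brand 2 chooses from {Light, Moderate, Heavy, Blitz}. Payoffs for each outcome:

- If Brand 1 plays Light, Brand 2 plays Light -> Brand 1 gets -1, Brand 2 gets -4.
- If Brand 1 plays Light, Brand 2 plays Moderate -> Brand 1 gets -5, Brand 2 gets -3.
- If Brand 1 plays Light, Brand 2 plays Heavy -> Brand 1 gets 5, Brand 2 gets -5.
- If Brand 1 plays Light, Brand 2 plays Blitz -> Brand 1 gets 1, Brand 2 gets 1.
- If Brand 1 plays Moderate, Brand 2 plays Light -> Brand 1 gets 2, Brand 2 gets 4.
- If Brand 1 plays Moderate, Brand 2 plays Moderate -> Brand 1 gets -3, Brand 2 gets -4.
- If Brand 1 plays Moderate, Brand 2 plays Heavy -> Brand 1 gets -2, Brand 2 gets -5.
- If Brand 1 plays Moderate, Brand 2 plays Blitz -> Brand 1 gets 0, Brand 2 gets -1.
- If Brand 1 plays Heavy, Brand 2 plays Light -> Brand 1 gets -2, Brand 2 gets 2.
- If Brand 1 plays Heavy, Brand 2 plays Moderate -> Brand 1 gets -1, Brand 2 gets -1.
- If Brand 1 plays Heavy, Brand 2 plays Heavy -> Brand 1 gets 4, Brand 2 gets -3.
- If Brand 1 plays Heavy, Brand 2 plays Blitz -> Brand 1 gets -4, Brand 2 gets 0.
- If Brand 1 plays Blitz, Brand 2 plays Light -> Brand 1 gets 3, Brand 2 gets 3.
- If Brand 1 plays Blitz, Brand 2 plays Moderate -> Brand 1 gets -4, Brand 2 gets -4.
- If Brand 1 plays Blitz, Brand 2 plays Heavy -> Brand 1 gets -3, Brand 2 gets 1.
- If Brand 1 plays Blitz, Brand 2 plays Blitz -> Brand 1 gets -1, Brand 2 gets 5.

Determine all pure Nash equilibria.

Pure NE: (Light, Blitz)

Brand 1 against Light: payoffs -1, 2, -2, 3 → best response Blitz.
Brand 1 against Moderate: payoffs -5, -3, -1, -4 → best response Heavy.
Brand 1 against Heavy: payoffs 5, -2, 4, -3 → best response Light.
Brand 1 against Blitz: payoffs 1, 0, -4, -1 → best response Light.
Brand 2 against Light: payoffs -4, -3, -5, 1 → best response Blitz.
Brand 2 against Moderate: payoffs 4, -4, -5, -1 → best response Light.
Brand 2 against Heavy: payoffs 2, -1, -3, 0 → best response Light.
Brand 2 against Blitz: payoffs 3, -4, 1, 5 → best response Blitz.
Mutual best responses: (Light, Blitz).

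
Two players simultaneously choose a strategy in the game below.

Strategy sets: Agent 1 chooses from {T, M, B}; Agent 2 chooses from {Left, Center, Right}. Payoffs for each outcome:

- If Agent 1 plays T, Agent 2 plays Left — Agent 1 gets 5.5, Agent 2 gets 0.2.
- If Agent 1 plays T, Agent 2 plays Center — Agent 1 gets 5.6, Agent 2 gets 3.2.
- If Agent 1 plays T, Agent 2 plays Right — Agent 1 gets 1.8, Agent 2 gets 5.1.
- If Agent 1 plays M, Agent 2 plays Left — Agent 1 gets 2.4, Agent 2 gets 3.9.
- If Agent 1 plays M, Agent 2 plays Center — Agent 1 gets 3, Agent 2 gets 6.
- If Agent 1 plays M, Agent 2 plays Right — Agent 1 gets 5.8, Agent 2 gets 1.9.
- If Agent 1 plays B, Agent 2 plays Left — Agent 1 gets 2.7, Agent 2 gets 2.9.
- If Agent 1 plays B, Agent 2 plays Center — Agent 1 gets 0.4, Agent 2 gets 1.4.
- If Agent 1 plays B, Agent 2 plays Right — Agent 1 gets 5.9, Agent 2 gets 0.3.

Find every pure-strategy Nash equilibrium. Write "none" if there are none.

This game has no pure Nash equilibrium.

Agent 1 against Left: payoffs 5.5, 2.4, 2.7 → best response T.
Agent 1 against Center: payoffs 5.6, 3, 0.4 → best response T.
Agent 1 against Right: payoffs 1.8, 5.8, 5.9 → best response B.
Agent 2 against T: payoffs 0.2, 3.2, 5.1 → best response Right.
Agent 2 against M: payoffs 3.9, 6, 1.9 → best response Center.
Agent 2 against B: payoffs 2.9, 1.4, 0.3 → best response Left.
No profile is a mutual best response for all players.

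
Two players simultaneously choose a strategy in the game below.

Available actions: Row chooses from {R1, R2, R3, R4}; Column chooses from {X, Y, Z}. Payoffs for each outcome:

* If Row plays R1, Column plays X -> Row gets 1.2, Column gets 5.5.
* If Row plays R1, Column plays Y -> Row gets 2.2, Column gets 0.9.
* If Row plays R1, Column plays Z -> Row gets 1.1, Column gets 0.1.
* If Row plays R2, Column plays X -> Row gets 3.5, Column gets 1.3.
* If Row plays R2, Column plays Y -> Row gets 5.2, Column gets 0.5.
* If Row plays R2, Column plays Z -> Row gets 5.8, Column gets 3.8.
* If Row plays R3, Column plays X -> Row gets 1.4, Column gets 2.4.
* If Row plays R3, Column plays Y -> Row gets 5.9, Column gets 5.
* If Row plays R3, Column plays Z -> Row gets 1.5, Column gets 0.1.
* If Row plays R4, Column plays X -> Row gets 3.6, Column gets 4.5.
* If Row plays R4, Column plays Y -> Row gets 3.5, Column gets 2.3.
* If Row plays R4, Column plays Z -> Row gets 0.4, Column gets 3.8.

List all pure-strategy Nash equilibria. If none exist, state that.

The pure Nash equilibria are (R2, Z) and (R3, Y) and (R4, X).

Row against X: payoffs 1.2, 3.5, 1.4, 3.6 → best response R4.
Row against Y: payoffs 2.2, 5.2, 5.9, 3.5 → best response R3.
Row against Z: payoffs 1.1, 5.8, 1.5, 0.4 → best response R2.
Column against R1: payoffs 5.5, 0.9, 0.1 → best response X.
Column against R2: payoffs 1.3, 0.5, 3.8 → best response Z.
Column against R3: payoffs 2.4, 5, 0.1 → best response Y.
Column against R4: payoffs 4.5, 2.3, 3.8 → best response X.
Mutual best responses: (R2, Z); (R3, Y); (R4, X).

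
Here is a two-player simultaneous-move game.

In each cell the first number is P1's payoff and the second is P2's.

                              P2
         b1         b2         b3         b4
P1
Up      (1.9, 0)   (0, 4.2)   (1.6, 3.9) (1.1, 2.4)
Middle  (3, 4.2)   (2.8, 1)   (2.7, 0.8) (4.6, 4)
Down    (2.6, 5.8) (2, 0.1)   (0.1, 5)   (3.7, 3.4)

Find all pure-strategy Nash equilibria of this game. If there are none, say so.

Pure NE: (Middle, b1)

For each player, find the best response to each opponent profile; mutual best responses are the pure NE.
P1 against b1: payoffs 1.9, 3, 2.6 → best response Middle.
P1 against b2: payoffs 0, 2.8, 2 → best response Middle.
P1 against b3: payoffs 1.6, 2.7, 0.1 → best response Middle.
P1 against b4: payoffs 1.1, 4.6, 3.7 → best response Middle.
P2 against Up: payoffs 0, 4.2, 3.9, 2.4 → best response b2.
P2 against Middle: payoffs 4.2, 1, 0.8, 4 → best response b1.
P2 against Down: payoffs 5.8, 0.1, 5, 3.4 → best response b1.
Mutual best responses: (Middle, b1).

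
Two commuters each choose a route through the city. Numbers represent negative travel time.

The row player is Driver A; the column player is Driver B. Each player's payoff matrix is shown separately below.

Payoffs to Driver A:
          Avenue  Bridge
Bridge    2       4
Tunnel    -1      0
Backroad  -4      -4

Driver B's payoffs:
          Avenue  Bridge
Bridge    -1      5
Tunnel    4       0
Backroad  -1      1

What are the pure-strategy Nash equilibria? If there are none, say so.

Pure NE: (Bridge, Bridge)

(Bridge, Avenue): Driver B can switch to Bridge (-1 → 5). Not NE.
(Bridge, Bridge): Driver A gets 4, best alternative 0; Driver B gets 5, best alternative -1. No profitable deviation — NE.
(Tunnel, Avenue): Driver A can switch to Bridge (-1 → 2). Not NE.
(Tunnel, Bridge): Driver A can switch to Bridge (0 → 4). Not NE.
(Backroad, Avenue): Driver A can switch to Bridge (-4 → 2). Not NE.
(Backroad, Bridge): Driver A can switch to Bridge (-4 → 4). Not NE.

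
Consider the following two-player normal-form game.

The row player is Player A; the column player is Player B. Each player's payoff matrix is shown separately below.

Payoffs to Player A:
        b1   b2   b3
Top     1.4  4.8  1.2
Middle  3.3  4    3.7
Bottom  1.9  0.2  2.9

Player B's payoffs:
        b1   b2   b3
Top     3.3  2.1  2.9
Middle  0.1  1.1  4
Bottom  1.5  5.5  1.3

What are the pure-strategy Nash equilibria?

(Middle, b3)

For each player, find the best response to each opponent profile; mutual best responses are the pure NE.
Player A against b1: payoffs 1.4, 3.3, 1.9 → best response Middle.
Player A against b2: payoffs 4.8, 4, 0.2 → best response Top.
Player A against b3: payoffs 1.2, 3.7, 2.9 → best response Middle.
Player B against Top: payoffs 3.3, 2.1, 2.9 → best response b1.
Player B against Middle: payoffs 0.1, 1.1, 4 → best response b3.
Player B against Bottom: payoffs 1.5, 5.5, 1.3 → best response b2.
Mutual best responses: (Middle, b3).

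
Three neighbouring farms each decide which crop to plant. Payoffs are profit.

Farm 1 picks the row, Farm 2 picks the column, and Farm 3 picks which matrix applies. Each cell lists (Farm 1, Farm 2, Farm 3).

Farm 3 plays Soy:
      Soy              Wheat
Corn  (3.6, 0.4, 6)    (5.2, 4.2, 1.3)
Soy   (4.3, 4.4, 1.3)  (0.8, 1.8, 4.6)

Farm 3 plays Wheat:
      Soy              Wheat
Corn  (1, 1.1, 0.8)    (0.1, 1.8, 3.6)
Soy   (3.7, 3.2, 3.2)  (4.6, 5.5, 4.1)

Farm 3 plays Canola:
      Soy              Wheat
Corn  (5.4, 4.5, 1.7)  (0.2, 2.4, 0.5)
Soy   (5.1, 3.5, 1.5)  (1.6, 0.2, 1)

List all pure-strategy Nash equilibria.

Farm 1 against (Soy, Soy): payoffs 3.6, 4.3 → best response Soy.
Farm 1 against (Soy, Wheat): payoffs 1, 3.7 → best response Soy.
Farm 1 against (Soy, Canola): payoffs 5.4, 5.1 → best response Corn.
Farm 1 against (Wheat, Soy): payoffs 5.2, 0.8 → best response Corn.
Farm 1 against (Wheat, Wheat): payoffs 0.1, 4.6 → best response Soy.
Farm 1 against (Wheat, Canola): payoffs 0.2, 1.6 → best response Soy.
Farm 2 against (Corn, Soy): payoffs 0.4, 4.2 → best response Wheat.
Farm 2 against (Corn, Wheat): payoffs 1.1, 1.8 → best response Wheat.
Farm 2 against (Corn, Canola): payoffs 4.5, 2.4 → best response Soy.
Farm 2 against (Soy, Soy): payoffs 4.4, 1.8 → best response Soy.
Farm 2 against (Soy, Wheat): payoffs 3.2, 5.5 → best response Wheat.
Farm 2 against (Soy, Canola): payoffs 3.5, 0.2 → best response Soy.
Farm 3 against (Corn, Soy): payoffs 6, 0.8, 1.7 → best response Soy.
Farm 3 against (Corn, Wheat): payoffs 1.3, 3.6, 0.5 → best response Wheat.
Farm 3 against (Soy, Soy): payoffs 1.3, 3.2, 1.5 → best response Wheat.
Farm 3 against (Soy, Wheat): payoffs 4.6, 4.1, 1 → best response Soy.
No profile is a mutual best response for all players.

This game has no pure Nash equilibrium.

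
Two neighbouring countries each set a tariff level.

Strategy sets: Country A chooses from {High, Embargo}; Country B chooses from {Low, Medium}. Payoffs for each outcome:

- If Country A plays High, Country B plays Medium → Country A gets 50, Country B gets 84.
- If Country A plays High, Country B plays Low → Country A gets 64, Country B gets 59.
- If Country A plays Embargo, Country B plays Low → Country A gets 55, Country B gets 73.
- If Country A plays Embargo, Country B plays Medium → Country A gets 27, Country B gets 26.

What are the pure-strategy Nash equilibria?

(High, Low): Country B can switch to Medium (59 → 84). Not NE.
(High, Medium): Country A gets 50, best alternative 27; Country B gets 84, best alternative 59. No profitable deviation — NE.
(Embargo, Low): Country A can switch to High (55 → 64). Not NE.
(Embargo, Medium): Country A can switch to High (27 → 50). Not NE.

The unique pure-strategy Nash equilibrium is (High, Medium).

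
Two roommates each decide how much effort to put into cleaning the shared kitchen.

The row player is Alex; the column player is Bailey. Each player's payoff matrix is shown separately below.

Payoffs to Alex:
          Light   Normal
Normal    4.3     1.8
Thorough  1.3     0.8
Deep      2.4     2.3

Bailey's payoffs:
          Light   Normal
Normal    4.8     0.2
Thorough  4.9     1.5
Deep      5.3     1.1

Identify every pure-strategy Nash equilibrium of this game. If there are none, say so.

The unique pure-strategy Nash equilibrium is (Normal, Light).

For each player, find the best response to each opponent profile; mutual best responses are the pure NE.
Alex against Light: payoffs 4.3, 1.3, 2.4 → best response Normal.
Alex against Normal: payoffs 1.8, 0.8, 2.3 → best response Deep.
Bailey against Normal: payoffs 4.8, 0.2 → best response Light.
Bailey against Thorough: payoffs 4.9, 1.5 → best response Light.
Bailey against Deep: payoffs 5.3, 1.1 → best response Light.
Mutual best responses: (Normal, Light).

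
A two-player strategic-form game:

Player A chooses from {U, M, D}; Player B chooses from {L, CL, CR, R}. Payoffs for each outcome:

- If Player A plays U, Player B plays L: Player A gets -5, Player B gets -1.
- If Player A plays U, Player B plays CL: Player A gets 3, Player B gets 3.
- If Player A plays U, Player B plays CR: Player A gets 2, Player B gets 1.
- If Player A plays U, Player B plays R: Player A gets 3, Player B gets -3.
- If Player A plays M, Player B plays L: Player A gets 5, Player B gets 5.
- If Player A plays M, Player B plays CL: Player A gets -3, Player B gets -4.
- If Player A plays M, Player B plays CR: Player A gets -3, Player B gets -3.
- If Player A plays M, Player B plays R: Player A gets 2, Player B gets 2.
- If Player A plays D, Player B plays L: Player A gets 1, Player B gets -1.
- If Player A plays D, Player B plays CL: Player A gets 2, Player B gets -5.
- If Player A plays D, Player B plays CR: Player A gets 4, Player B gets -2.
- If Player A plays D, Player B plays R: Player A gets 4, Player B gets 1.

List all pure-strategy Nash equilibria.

(U, CL) and (M, L) and (D, R)

Check each profile: it is a Nash equilibrium iff no player can strictly gain by switching unilaterally.
(U, L): Player A can switch to M (-5 → 5). Not NE.
(U, CL): Player A gets 3, best alternative 2; Player B gets 3, best alternative 1. No profitable deviation — NE.
(U, CR): Player A can switch to D (2 → 4). Not NE.
(U, R): Player A can switch to D (3 → 4). Not NE.
(M, L): Player A gets 5, best alternative 1; Player B gets 5, best alternative 2. No profitable deviation — NE.
(M, CL): Player A can switch to U (-3 → 3). Not NE.
(M, CR): Player A can switch to U (-3 → 2). Not NE.
(M, R): Player A can switch to U (2 → 3). Not NE.
(D, R): Player A gets 4, best alternative 3; Player B gets 1, best alternative -1. No profitable deviation — NE.
(The remaining 3 profiles each have a profitable deviation by the same check.)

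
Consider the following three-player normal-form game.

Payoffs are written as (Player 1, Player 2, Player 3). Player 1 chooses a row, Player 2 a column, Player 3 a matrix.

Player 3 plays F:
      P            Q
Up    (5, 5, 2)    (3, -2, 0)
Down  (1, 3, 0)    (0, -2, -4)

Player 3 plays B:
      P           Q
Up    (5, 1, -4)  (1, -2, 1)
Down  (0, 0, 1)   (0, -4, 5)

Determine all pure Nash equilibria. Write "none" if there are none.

Player 1 against (P, F): payoffs 5, 1 → best response Up.
Player 1 against (P, B): payoffs 5, 0 → best response Up.
Player 1 against (Q, F): payoffs 3, 0 → best response Up.
Player 1 against (Q, B): payoffs 1, 0 → best response Up.
Player 2 against (Up, F): payoffs 5, -2 → best response P.
Player 2 against (Up, B): payoffs 1, -2 → best response P.
Player 2 against (Down, F): payoffs 3, -2 → best response P.
Player 2 against (Down, B): payoffs 0, -4 → best response P.
Player 3 against (Up, P): payoffs 2, -4 → best response F.
Player 3 against (Up, Q): payoffs 0, 1 → best response B.
Player 3 against (Down, P): payoffs 0, 1 → best response B.
Player 3 against (Down, Q): payoffs -4, 5 → best response B.
Mutual best responses: (Up, P, F).

(Up, P, F)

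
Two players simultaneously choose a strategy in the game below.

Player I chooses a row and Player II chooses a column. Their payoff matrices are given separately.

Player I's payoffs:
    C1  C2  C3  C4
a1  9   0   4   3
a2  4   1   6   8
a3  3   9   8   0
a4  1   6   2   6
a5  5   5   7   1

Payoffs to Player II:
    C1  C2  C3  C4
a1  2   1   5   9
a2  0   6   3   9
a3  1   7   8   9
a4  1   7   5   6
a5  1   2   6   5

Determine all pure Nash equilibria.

(a2, C4)

Player I against C1: payoffs 9, 4, 3, 1, 5 → best response a1.
Player I against C2: payoffs 0, 1, 9, 6, 5 → best response a3.
Player I against C3: payoffs 4, 6, 8, 2, 7 → best response a3.
Player I against C4: payoffs 3, 8, 0, 6, 1 → best response a2.
Player II against a1: payoffs 2, 1, 5, 9 → best response C4.
Player II against a2: payoffs 0, 6, 3, 9 → best response C4.
Player II against a3: payoffs 1, 7, 8, 9 → best response C4.
Player II against a4: payoffs 1, 7, 5, 6 → best response C2.
Player II against a5: payoffs 1, 2, 6, 5 → best response C3.
Mutual best responses: (a2, C4).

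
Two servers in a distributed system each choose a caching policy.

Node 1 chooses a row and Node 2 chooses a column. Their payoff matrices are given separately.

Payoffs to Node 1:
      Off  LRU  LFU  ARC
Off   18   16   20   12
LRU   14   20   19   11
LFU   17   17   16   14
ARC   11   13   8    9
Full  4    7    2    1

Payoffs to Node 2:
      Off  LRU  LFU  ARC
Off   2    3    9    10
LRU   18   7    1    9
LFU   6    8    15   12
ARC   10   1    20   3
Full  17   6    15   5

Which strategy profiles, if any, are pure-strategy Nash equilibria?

(Off, Off): Node 2 can switch to LRU (2 → 3). Not NE.
(Off, LRU): Node 1 can switch to LRU (16 → 20). Not NE.
(Off, LFU): Node 2 can switch to ARC (9 → 10). Not NE.
(Off, ARC): Node 1 can switch to LFU (12 → 14). Not NE.
(LRU, Off): Node 1 can switch to Off (14 → 18). Not NE.
(LRU, LRU): Node 2 can switch to Off (7 → 18). Not NE.
(LRU, LFU): Node 1 can switch to Off (19 → 20). Not NE.
(LRU, ARC): Node 1 can switch to Off (11 → 12). Not NE.
(The remaining 12 profiles each have a profitable deviation by the same check.)

This game has no pure Nash equilibrium.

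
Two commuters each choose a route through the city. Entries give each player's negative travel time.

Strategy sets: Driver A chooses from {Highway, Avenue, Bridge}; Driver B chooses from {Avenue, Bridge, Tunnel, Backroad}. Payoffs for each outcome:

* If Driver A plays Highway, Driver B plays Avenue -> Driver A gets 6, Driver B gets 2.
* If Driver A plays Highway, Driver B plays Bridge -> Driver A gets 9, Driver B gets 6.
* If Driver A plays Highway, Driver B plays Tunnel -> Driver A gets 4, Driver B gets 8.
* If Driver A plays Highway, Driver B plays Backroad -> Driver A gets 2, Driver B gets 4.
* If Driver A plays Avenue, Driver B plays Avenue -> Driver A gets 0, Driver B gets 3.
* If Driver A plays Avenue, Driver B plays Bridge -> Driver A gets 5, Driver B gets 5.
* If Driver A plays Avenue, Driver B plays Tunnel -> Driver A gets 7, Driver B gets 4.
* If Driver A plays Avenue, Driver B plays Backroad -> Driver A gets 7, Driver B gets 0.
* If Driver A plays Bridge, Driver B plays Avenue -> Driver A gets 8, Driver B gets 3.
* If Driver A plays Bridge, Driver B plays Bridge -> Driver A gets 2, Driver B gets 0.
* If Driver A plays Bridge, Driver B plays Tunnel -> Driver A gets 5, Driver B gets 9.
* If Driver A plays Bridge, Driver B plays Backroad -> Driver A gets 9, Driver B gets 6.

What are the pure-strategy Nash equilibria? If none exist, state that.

Driver A against Avenue: payoffs 6, 0, 8 → best response Bridge.
Driver A against Bridge: payoffs 9, 5, 2 → best response Highway.
Driver A against Tunnel: payoffs 4, 7, 5 → best response Avenue.
Driver A against Backroad: payoffs 2, 7, 9 → best response Bridge.
Driver B against Highway: payoffs 2, 6, 8, 4 → best response Tunnel.
Driver B against Avenue: payoffs 3, 5, 4, 0 → best response Bridge.
Driver B against Bridge: payoffs 3, 0, 9, 6 → best response Tunnel.
No profile is a mutual best response for all players.

No pure-strategy Nash equilibrium.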